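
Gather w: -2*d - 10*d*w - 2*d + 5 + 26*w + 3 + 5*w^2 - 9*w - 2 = -4*d + 5*w^2 + w*(17 - 10*d) + 6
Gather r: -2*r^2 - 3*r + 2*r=-2*r^2 - r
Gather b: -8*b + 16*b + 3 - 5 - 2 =8*b - 4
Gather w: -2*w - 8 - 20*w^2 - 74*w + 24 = -20*w^2 - 76*w + 16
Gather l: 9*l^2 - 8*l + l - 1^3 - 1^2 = 9*l^2 - 7*l - 2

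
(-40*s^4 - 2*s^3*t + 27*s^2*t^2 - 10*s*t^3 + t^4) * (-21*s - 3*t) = 840*s^5 + 162*s^4*t - 561*s^3*t^2 + 129*s^2*t^3 + 9*s*t^4 - 3*t^5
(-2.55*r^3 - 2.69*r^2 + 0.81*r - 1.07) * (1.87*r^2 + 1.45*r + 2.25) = -4.7685*r^5 - 8.7278*r^4 - 8.1233*r^3 - 6.8789*r^2 + 0.271*r - 2.4075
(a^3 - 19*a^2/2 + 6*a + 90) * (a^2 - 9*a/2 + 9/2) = a^5 - 14*a^4 + 213*a^3/4 + 81*a^2/4 - 378*a + 405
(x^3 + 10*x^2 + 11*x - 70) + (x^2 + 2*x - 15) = x^3 + 11*x^2 + 13*x - 85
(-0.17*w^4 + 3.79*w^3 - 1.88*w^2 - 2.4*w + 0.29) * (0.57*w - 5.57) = -0.0969*w^5 + 3.1072*w^4 - 22.1819*w^3 + 9.1036*w^2 + 13.5333*w - 1.6153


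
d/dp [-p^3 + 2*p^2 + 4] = p*(4 - 3*p)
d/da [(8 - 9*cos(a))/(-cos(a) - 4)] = -44*sin(a)/(cos(a) + 4)^2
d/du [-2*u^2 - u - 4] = -4*u - 1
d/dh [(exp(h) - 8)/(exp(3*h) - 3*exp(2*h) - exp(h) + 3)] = ((exp(h) - 8)*(-3*exp(2*h) + 6*exp(h) + 1) + exp(3*h) - 3*exp(2*h) - exp(h) + 3)*exp(h)/(exp(3*h) - 3*exp(2*h) - exp(h) + 3)^2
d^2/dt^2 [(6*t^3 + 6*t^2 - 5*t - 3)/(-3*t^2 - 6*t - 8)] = 6*(27*t^3 - 117*t^2 - 450*t - 196)/(27*t^6 + 162*t^5 + 540*t^4 + 1080*t^3 + 1440*t^2 + 1152*t + 512)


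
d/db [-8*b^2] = -16*b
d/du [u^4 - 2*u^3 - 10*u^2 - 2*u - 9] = 4*u^3 - 6*u^2 - 20*u - 2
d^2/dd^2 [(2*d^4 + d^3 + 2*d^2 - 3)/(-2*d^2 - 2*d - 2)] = 2*(-d^6 - 3*d^5 - 6*d^4 - 7*d^3 + 3*d - 1)/(d^6 + 3*d^5 + 6*d^4 + 7*d^3 + 6*d^2 + 3*d + 1)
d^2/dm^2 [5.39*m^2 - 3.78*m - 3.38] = 10.7800000000000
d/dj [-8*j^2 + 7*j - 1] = 7 - 16*j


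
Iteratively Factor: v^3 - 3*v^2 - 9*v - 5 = (v - 5)*(v^2 + 2*v + 1) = (v - 5)*(v + 1)*(v + 1)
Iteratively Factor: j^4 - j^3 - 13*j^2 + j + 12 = (j - 1)*(j^3 - 13*j - 12) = (j - 1)*(j + 1)*(j^2 - j - 12) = (j - 4)*(j - 1)*(j + 1)*(j + 3)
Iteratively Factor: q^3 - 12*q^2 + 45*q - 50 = (q - 2)*(q^2 - 10*q + 25) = (q - 5)*(q - 2)*(q - 5)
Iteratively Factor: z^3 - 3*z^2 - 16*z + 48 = (z - 4)*(z^2 + z - 12) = (z - 4)*(z - 3)*(z + 4)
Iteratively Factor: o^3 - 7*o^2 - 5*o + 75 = (o - 5)*(o^2 - 2*o - 15) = (o - 5)^2*(o + 3)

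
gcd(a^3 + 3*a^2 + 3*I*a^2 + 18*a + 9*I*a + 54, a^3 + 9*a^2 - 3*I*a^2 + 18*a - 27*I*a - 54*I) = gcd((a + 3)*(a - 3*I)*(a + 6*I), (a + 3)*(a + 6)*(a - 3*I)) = a^2 + a*(3 - 3*I) - 9*I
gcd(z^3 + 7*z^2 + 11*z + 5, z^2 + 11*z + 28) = 1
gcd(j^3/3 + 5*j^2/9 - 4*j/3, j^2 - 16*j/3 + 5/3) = 1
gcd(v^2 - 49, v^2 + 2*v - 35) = v + 7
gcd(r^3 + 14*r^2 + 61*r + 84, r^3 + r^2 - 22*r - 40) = r + 4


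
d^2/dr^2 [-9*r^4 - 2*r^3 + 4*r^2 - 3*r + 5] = -108*r^2 - 12*r + 8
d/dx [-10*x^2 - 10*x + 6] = -20*x - 10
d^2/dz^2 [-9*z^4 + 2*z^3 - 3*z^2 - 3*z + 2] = -108*z^2 + 12*z - 6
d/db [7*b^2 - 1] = 14*b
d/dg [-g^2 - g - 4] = -2*g - 1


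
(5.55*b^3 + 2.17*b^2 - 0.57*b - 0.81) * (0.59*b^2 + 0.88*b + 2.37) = 3.2745*b^5 + 6.1643*b^4 + 14.7268*b^3 + 4.1634*b^2 - 2.0637*b - 1.9197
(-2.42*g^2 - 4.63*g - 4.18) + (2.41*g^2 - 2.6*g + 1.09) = -0.00999999999999979*g^2 - 7.23*g - 3.09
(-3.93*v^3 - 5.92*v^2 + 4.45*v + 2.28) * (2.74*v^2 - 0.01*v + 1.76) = -10.7682*v^5 - 16.1815*v^4 + 5.3354*v^3 - 4.2165*v^2 + 7.8092*v + 4.0128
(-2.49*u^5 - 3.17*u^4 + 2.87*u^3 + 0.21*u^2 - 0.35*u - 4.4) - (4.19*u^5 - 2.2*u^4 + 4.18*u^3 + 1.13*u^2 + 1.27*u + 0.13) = -6.68*u^5 - 0.97*u^4 - 1.31*u^3 - 0.92*u^2 - 1.62*u - 4.53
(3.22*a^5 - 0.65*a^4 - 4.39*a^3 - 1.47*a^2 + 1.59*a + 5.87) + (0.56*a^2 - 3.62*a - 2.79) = 3.22*a^5 - 0.65*a^4 - 4.39*a^3 - 0.91*a^2 - 2.03*a + 3.08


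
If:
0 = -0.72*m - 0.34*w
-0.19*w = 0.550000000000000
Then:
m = 1.37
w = -2.89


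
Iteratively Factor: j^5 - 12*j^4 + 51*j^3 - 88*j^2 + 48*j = (j - 1)*(j^4 - 11*j^3 + 40*j^2 - 48*j) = (j - 4)*(j - 1)*(j^3 - 7*j^2 + 12*j) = (j - 4)^2*(j - 1)*(j^2 - 3*j) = (j - 4)^2*(j - 3)*(j - 1)*(j)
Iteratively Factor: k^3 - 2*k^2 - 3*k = (k + 1)*(k^2 - 3*k) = (k - 3)*(k + 1)*(k)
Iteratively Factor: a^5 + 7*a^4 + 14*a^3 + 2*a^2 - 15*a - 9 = (a + 3)*(a^4 + 4*a^3 + 2*a^2 - 4*a - 3) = (a - 1)*(a + 3)*(a^3 + 5*a^2 + 7*a + 3) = (a - 1)*(a + 1)*(a + 3)*(a^2 + 4*a + 3) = (a - 1)*(a + 1)^2*(a + 3)*(a + 3)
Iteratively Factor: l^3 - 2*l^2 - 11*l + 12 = (l - 1)*(l^2 - l - 12) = (l - 4)*(l - 1)*(l + 3)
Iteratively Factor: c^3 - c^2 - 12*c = (c + 3)*(c^2 - 4*c) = (c - 4)*(c + 3)*(c)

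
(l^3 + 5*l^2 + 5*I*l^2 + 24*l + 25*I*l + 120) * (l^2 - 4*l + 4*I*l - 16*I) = l^5 + l^4 + 9*I*l^4 - 16*l^3 + 9*I*l^3 + 4*l^2 - 84*I*l^2 - 80*l + 96*I*l - 1920*I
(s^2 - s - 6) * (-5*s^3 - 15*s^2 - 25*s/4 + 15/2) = -5*s^5 - 10*s^4 + 155*s^3/4 + 415*s^2/4 + 30*s - 45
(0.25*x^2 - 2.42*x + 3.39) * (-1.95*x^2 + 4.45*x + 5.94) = -0.4875*x^4 + 5.8315*x^3 - 15.8945*x^2 + 0.710700000000001*x + 20.1366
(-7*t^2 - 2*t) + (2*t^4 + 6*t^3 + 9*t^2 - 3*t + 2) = 2*t^4 + 6*t^3 + 2*t^2 - 5*t + 2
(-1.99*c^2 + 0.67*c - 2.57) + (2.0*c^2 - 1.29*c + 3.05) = 0.01*c^2 - 0.62*c + 0.48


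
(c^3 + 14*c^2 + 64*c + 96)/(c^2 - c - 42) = (c^2 + 8*c + 16)/(c - 7)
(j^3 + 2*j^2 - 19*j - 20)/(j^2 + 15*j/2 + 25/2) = 2*(j^2 - 3*j - 4)/(2*j + 5)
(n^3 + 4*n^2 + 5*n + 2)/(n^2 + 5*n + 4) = (n^2 + 3*n + 2)/(n + 4)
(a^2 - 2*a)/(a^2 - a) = (a - 2)/(a - 1)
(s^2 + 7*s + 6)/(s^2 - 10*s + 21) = (s^2 + 7*s + 6)/(s^2 - 10*s + 21)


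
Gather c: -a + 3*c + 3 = -a + 3*c + 3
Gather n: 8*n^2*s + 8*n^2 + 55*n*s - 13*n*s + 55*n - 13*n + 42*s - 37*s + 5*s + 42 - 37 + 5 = n^2*(8*s + 8) + n*(42*s + 42) + 10*s + 10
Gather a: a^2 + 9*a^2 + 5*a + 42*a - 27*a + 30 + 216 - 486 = 10*a^2 + 20*a - 240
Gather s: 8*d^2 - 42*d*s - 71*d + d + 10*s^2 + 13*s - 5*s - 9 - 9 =8*d^2 - 70*d + 10*s^2 + s*(8 - 42*d) - 18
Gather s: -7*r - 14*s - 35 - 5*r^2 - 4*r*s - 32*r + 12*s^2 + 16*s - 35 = -5*r^2 - 39*r + 12*s^2 + s*(2 - 4*r) - 70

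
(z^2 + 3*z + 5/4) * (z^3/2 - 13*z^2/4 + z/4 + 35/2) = z^5/2 - 7*z^4/4 - 71*z^3/8 + 227*z^2/16 + 845*z/16 + 175/8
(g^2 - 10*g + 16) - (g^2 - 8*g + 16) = -2*g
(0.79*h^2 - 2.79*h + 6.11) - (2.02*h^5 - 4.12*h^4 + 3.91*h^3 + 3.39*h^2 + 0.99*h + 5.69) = -2.02*h^5 + 4.12*h^4 - 3.91*h^3 - 2.6*h^2 - 3.78*h + 0.42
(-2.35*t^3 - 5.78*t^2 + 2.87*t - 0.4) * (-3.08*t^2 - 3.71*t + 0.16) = 7.238*t^5 + 26.5209*t^4 + 12.2282*t^3 - 10.3405*t^2 + 1.9432*t - 0.064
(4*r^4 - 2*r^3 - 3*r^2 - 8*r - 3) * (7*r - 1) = 28*r^5 - 18*r^4 - 19*r^3 - 53*r^2 - 13*r + 3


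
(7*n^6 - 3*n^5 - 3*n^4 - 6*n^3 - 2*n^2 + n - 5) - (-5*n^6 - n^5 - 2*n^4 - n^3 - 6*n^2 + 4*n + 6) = 12*n^6 - 2*n^5 - n^4 - 5*n^3 + 4*n^2 - 3*n - 11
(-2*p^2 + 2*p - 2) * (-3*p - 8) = 6*p^3 + 10*p^2 - 10*p + 16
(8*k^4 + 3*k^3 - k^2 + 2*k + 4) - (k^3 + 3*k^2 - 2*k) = 8*k^4 + 2*k^3 - 4*k^2 + 4*k + 4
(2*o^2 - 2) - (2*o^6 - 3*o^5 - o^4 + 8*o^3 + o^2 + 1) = -2*o^6 + 3*o^5 + o^4 - 8*o^3 + o^2 - 3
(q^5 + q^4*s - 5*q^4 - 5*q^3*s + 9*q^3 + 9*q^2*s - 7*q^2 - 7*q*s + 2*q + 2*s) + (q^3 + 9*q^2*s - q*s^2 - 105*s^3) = q^5 + q^4*s - 5*q^4 - 5*q^3*s + 10*q^3 + 18*q^2*s - 7*q^2 - q*s^2 - 7*q*s + 2*q - 105*s^3 + 2*s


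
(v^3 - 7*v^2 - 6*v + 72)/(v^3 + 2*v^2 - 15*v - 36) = (v - 6)/(v + 3)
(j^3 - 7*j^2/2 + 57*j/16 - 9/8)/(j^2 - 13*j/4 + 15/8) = (4*j^2 - 11*j + 6)/(2*(2*j - 5))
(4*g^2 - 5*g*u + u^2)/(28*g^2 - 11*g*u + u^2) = (-g + u)/(-7*g + u)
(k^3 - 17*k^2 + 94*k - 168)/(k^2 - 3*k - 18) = (k^2 - 11*k + 28)/(k + 3)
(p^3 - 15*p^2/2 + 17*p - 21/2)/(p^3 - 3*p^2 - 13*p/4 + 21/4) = 2*(p - 3)/(2*p + 3)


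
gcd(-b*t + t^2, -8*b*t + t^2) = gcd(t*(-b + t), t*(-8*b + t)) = t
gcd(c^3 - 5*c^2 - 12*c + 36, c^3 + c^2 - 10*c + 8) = c - 2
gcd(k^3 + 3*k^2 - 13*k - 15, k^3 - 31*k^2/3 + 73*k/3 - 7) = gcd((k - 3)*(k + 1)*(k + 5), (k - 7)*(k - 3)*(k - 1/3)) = k - 3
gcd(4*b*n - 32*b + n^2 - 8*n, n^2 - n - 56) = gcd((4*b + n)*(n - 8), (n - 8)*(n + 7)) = n - 8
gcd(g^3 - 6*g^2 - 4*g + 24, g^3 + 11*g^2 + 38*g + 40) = g + 2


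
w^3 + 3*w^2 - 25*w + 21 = (w - 3)*(w - 1)*(w + 7)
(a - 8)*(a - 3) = a^2 - 11*a + 24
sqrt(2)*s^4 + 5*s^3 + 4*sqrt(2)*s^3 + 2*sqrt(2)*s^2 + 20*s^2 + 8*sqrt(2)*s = s*(s + 4)*(s + 2*sqrt(2))*(sqrt(2)*s + 1)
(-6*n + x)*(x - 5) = -6*n*x + 30*n + x^2 - 5*x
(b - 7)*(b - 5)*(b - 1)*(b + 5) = b^4 - 8*b^3 - 18*b^2 + 200*b - 175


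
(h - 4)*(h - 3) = h^2 - 7*h + 12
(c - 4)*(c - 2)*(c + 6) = c^3 - 28*c + 48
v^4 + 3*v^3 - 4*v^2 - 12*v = v*(v - 2)*(v + 2)*(v + 3)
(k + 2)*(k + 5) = k^2 + 7*k + 10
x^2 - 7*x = x*(x - 7)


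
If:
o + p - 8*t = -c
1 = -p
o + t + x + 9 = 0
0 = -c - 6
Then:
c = -6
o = -8*x/9 - 65/9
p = -1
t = -x/9 - 16/9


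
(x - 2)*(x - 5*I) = x^2 - 2*x - 5*I*x + 10*I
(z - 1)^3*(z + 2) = z^4 - z^3 - 3*z^2 + 5*z - 2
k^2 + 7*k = k*(k + 7)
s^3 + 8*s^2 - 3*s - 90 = (s - 3)*(s + 5)*(s + 6)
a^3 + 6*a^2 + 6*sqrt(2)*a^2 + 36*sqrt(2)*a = a*(a + 6)*(a + 6*sqrt(2))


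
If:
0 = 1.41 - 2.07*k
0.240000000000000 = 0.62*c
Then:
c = 0.39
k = 0.68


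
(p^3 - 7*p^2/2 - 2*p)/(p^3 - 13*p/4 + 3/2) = 2*p*(2*p^2 - 7*p - 4)/(4*p^3 - 13*p + 6)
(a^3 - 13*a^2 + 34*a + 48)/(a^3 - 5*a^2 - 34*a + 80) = (a^2 - 5*a - 6)/(a^2 + 3*a - 10)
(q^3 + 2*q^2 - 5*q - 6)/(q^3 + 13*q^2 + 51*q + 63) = (q^2 - q - 2)/(q^2 + 10*q + 21)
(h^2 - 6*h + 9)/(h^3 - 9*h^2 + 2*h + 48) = (h - 3)/(h^2 - 6*h - 16)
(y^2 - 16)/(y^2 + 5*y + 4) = (y - 4)/(y + 1)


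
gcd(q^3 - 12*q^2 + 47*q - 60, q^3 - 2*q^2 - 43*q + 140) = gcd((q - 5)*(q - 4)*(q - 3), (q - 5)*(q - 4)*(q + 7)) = q^2 - 9*q + 20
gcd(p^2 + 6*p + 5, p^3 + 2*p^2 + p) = p + 1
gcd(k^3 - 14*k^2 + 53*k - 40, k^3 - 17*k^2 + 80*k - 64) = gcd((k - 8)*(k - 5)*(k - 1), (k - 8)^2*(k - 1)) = k^2 - 9*k + 8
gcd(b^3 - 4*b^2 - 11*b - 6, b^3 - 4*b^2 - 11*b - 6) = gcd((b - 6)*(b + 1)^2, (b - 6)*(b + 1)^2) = b^3 - 4*b^2 - 11*b - 6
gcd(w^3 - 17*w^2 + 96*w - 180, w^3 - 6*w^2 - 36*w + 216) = w^2 - 12*w + 36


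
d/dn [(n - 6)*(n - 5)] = 2*n - 11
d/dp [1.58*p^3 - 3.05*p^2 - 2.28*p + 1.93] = 4.74*p^2 - 6.1*p - 2.28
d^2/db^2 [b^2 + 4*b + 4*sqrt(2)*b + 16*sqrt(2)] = 2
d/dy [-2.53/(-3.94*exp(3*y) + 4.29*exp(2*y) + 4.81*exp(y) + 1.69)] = (-29.9046*exp(2*y) + 21.7074*exp(y) + 12.1693)*exp(y)/(-3.94*exp(3*y) + 4.29*exp(2*y) + 4.81*exp(y) + 1.69)^2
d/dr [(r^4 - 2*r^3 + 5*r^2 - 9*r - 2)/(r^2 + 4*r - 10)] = (2*r^5 + 10*r^4 - 56*r^3 + 89*r^2 - 96*r + 98)/(r^4 + 8*r^3 - 4*r^2 - 80*r + 100)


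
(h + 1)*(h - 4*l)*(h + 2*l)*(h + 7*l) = h^4 + 5*h^3*l + h^3 - 22*h^2*l^2 + 5*h^2*l - 56*h*l^3 - 22*h*l^2 - 56*l^3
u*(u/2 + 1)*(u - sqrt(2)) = u^3/2 - sqrt(2)*u^2/2 + u^2 - sqrt(2)*u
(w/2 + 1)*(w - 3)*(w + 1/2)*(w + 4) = w^4/2 + 7*w^3/4 - 17*w^2/4 - 29*w/2 - 6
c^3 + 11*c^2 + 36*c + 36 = (c + 2)*(c + 3)*(c + 6)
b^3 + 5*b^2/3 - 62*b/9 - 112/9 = (b - 8/3)*(b + 2)*(b + 7/3)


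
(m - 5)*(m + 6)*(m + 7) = m^3 + 8*m^2 - 23*m - 210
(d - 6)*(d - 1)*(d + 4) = d^3 - 3*d^2 - 22*d + 24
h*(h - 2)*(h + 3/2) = h^3 - h^2/2 - 3*h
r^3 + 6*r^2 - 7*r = r*(r - 1)*(r + 7)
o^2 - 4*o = o*(o - 4)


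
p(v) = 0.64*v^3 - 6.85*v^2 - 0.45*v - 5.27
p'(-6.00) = 150.87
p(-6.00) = -387.41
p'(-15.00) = 637.05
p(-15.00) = -3699.77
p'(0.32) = -4.64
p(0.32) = -6.09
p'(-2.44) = 44.41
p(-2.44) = -54.25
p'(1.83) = -19.09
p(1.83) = -25.11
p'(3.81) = -24.78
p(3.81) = -71.02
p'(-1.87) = 31.88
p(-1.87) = -32.57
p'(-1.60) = 26.39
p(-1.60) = -24.71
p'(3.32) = -24.77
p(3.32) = -58.85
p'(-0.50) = 6.88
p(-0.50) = -6.84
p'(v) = 1.92*v^2 - 13.7*v - 0.45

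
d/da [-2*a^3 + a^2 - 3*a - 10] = -6*a^2 + 2*a - 3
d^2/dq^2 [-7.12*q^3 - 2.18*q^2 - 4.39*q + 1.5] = -42.72*q - 4.36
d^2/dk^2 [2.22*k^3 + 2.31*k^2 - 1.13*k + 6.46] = 13.32*k + 4.62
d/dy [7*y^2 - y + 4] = 14*y - 1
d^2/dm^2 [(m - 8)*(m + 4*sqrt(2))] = 2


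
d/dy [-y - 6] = -1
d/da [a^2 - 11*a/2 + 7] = 2*a - 11/2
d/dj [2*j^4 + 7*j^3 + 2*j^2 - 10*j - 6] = 8*j^3 + 21*j^2 + 4*j - 10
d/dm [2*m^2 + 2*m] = 4*m + 2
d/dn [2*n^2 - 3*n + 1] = 4*n - 3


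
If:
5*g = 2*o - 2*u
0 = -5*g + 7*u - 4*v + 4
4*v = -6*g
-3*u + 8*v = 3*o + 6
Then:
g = -4/29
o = -26/29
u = -16/29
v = 6/29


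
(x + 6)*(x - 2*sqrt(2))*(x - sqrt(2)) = x^3 - 3*sqrt(2)*x^2 + 6*x^2 - 18*sqrt(2)*x + 4*x + 24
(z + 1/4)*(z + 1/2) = z^2 + 3*z/4 + 1/8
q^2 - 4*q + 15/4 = (q - 5/2)*(q - 3/2)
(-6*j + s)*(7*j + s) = -42*j^2 + j*s + s^2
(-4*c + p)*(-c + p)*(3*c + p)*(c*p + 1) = 12*c^4*p - 11*c^3*p^2 + 12*c^3 - 2*c^2*p^3 - 11*c^2*p + c*p^4 - 2*c*p^2 + p^3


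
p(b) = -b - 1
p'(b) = -1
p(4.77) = -5.77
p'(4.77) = -1.00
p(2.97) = -3.97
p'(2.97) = -1.00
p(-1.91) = 0.91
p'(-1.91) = -1.00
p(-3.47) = 2.47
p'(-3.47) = -1.00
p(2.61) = -3.61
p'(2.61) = -1.00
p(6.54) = -7.54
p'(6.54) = -1.00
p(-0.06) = -0.94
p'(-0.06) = -1.00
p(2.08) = -3.08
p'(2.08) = -1.00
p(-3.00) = 2.00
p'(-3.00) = -1.00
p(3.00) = -4.00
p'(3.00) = -1.00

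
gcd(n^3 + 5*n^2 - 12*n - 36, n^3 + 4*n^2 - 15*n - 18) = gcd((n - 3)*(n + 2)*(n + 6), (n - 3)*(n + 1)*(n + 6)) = n^2 + 3*n - 18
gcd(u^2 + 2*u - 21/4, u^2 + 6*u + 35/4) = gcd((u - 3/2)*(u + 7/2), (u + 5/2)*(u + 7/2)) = u + 7/2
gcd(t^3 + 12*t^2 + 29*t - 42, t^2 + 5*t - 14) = t + 7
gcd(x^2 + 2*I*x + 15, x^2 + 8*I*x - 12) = 1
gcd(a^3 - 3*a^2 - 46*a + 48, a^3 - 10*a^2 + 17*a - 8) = a^2 - 9*a + 8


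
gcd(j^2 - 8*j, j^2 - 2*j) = j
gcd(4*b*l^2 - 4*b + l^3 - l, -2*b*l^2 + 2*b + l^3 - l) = l^2 - 1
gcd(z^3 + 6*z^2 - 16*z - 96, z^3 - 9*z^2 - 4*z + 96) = z - 4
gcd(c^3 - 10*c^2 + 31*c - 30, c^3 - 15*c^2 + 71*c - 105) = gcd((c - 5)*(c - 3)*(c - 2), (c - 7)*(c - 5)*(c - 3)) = c^2 - 8*c + 15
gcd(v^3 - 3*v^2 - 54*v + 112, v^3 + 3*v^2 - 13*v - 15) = 1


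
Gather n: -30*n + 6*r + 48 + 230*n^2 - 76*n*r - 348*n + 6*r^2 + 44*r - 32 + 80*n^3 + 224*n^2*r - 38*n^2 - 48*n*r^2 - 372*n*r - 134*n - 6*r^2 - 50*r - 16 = 80*n^3 + n^2*(224*r + 192) + n*(-48*r^2 - 448*r - 512)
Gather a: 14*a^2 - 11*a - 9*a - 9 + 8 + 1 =14*a^2 - 20*a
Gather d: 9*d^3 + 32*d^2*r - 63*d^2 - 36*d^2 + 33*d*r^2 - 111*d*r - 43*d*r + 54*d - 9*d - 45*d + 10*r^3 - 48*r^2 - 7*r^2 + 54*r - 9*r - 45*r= 9*d^3 + d^2*(32*r - 99) + d*(33*r^2 - 154*r) + 10*r^3 - 55*r^2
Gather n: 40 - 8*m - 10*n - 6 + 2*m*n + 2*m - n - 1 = -6*m + n*(2*m - 11) + 33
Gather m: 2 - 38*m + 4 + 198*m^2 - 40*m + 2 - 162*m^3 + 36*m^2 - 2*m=-162*m^3 + 234*m^2 - 80*m + 8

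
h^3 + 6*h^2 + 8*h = h*(h + 2)*(h + 4)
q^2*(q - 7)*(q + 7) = q^4 - 49*q^2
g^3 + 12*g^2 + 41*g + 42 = (g + 2)*(g + 3)*(g + 7)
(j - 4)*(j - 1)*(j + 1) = j^3 - 4*j^2 - j + 4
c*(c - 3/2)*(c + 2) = c^3 + c^2/2 - 3*c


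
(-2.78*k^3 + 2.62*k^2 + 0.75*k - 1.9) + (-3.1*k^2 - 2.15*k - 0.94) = -2.78*k^3 - 0.48*k^2 - 1.4*k - 2.84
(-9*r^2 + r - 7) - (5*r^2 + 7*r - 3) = -14*r^2 - 6*r - 4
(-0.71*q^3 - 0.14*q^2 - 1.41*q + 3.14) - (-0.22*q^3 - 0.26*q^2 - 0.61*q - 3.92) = -0.49*q^3 + 0.12*q^2 - 0.8*q + 7.06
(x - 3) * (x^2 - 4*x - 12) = x^3 - 7*x^2 + 36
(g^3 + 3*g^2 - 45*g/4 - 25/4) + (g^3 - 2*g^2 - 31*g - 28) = 2*g^3 + g^2 - 169*g/4 - 137/4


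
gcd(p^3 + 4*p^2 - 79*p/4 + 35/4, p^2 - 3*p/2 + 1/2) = p - 1/2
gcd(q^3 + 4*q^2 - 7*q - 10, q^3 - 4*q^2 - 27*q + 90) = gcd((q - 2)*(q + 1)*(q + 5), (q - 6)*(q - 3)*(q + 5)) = q + 5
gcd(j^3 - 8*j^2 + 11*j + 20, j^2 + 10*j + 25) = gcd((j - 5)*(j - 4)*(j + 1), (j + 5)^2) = 1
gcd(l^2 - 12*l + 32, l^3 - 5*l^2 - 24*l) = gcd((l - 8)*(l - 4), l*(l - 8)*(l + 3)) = l - 8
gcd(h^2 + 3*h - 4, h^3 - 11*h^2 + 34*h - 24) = h - 1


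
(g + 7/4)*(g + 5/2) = g^2 + 17*g/4 + 35/8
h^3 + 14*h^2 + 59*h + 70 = (h + 2)*(h + 5)*(h + 7)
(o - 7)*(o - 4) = o^2 - 11*o + 28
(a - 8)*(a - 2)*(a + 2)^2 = a^4 - 6*a^3 - 20*a^2 + 24*a + 64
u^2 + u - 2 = (u - 1)*(u + 2)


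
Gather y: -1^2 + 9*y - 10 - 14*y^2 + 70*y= -14*y^2 + 79*y - 11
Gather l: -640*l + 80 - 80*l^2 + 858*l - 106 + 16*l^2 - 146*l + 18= -64*l^2 + 72*l - 8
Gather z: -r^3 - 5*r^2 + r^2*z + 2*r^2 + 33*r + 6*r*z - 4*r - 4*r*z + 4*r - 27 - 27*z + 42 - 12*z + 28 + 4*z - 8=-r^3 - 3*r^2 + 33*r + z*(r^2 + 2*r - 35) + 35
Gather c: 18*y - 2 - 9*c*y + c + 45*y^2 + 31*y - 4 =c*(1 - 9*y) + 45*y^2 + 49*y - 6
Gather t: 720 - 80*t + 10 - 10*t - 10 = 720 - 90*t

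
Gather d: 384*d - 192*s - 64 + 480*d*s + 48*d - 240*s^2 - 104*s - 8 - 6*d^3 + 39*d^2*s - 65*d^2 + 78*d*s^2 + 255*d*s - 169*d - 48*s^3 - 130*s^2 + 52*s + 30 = -6*d^3 + d^2*(39*s - 65) + d*(78*s^2 + 735*s + 263) - 48*s^3 - 370*s^2 - 244*s - 42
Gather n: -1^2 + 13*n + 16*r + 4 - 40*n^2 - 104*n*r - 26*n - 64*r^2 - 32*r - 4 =-40*n^2 + n*(-104*r - 13) - 64*r^2 - 16*r - 1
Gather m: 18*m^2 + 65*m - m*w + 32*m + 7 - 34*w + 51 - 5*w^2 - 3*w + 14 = 18*m^2 + m*(97 - w) - 5*w^2 - 37*w + 72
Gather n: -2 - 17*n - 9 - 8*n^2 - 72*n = -8*n^2 - 89*n - 11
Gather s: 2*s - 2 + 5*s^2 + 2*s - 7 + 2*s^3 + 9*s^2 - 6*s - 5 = 2*s^3 + 14*s^2 - 2*s - 14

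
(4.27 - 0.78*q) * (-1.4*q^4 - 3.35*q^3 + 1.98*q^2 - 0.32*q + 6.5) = 1.092*q^5 - 3.365*q^4 - 15.8489*q^3 + 8.7042*q^2 - 6.4364*q + 27.755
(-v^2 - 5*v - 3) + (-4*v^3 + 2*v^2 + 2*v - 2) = -4*v^3 + v^2 - 3*v - 5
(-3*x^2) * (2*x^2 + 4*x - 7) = -6*x^4 - 12*x^3 + 21*x^2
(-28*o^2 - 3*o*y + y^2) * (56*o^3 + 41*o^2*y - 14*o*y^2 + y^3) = -1568*o^5 - 1316*o^4*y + 325*o^3*y^2 + 55*o^2*y^3 - 17*o*y^4 + y^5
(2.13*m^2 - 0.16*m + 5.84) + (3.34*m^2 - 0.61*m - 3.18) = 5.47*m^2 - 0.77*m + 2.66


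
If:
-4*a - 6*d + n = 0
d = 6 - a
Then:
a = 18 - n/2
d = n/2 - 12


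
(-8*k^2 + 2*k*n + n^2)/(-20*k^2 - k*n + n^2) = (2*k - n)/(5*k - n)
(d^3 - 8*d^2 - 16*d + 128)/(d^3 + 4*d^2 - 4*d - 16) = (d^2 - 12*d + 32)/(d^2 - 4)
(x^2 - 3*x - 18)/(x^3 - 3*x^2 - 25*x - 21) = (x - 6)/(x^2 - 6*x - 7)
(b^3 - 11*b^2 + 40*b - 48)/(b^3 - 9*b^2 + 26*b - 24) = (b - 4)/(b - 2)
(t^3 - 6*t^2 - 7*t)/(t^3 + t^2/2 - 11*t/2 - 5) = 2*t*(t - 7)/(2*t^2 - t - 10)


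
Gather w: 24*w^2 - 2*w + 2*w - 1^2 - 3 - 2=24*w^2 - 6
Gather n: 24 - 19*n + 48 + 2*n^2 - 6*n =2*n^2 - 25*n + 72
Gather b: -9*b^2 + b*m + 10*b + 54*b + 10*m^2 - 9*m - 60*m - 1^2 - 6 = -9*b^2 + b*(m + 64) + 10*m^2 - 69*m - 7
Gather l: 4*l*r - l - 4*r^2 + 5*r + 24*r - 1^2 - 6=l*(4*r - 1) - 4*r^2 + 29*r - 7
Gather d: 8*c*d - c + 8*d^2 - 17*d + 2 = -c + 8*d^2 + d*(8*c - 17) + 2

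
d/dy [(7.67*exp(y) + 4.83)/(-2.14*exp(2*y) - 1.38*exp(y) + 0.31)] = (16.4138*exp(2*y) + 20.6724*exp(y) + 9.0431)*exp(y)/(4.5796*exp(4*y) + 5.9064*exp(3*y) + 0.5776*exp(2*y) - 0.8556*exp(y) + 0.0961)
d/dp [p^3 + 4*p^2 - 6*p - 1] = 3*p^2 + 8*p - 6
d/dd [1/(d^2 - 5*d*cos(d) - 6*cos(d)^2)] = (-5*d*sin(d) - 2*d - 6*sin(2*d) + 5*cos(d))/((d - 6*cos(d))^2*(d + cos(d))^2)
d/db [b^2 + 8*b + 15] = 2*b + 8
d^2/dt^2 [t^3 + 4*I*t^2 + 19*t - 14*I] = 6*t + 8*I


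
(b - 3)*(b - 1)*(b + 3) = b^3 - b^2 - 9*b + 9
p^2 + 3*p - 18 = (p - 3)*(p + 6)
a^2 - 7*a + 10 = (a - 5)*(a - 2)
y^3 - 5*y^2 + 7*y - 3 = (y - 3)*(y - 1)^2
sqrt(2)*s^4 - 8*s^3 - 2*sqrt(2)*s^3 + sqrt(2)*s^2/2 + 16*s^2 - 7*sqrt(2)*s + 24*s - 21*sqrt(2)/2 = (s - 3)*(s - 7*sqrt(2)/2)*(s - sqrt(2)/2)*(sqrt(2)*s + sqrt(2))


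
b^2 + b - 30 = (b - 5)*(b + 6)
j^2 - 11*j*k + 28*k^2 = (j - 7*k)*(j - 4*k)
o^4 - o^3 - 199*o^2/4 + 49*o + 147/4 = (o - 7)*(o - 3/2)*(o + 1/2)*(o + 7)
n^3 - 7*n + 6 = (n - 2)*(n - 1)*(n + 3)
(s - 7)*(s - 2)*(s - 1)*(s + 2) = s^4 - 8*s^3 + 3*s^2 + 32*s - 28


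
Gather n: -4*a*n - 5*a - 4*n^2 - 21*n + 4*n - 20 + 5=-5*a - 4*n^2 + n*(-4*a - 17) - 15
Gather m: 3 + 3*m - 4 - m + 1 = 2*m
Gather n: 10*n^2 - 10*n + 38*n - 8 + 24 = 10*n^2 + 28*n + 16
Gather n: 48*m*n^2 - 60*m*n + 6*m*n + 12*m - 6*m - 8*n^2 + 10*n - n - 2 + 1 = 6*m + n^2*(48*m - 8) + n*(9 - 54*m) - 1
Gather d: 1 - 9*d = 1 - 9*d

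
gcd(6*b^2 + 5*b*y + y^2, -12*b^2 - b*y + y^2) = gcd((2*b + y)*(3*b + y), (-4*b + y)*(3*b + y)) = 3*b + y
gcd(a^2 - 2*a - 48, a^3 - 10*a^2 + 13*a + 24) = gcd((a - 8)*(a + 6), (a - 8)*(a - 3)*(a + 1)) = a - 8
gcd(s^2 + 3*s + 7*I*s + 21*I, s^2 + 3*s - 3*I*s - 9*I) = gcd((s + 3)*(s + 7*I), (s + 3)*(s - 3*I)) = s + 3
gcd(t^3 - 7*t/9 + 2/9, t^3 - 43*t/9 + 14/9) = t - 1/3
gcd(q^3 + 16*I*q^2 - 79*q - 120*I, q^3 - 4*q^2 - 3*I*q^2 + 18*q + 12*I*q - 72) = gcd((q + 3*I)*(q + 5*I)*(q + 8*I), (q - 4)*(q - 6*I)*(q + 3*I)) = q + 3*I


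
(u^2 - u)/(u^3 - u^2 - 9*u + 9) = u/(u^2 - 9)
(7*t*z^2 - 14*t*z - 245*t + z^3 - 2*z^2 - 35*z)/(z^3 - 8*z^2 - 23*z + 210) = (7*t + z)/(z - 6)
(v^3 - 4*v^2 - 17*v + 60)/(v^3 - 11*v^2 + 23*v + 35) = (v^2 + v - 12)/(v^2 - 6*v - 7)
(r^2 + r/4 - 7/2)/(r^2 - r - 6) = (r - 7/4)/(r - 3)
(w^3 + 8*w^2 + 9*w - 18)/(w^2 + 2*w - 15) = (w^3 + 8*w^2 + 9*w - 18)/(w^2 + 2*w - 15)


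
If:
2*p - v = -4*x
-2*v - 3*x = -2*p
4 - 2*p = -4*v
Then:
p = -22/17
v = -28/17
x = 4/17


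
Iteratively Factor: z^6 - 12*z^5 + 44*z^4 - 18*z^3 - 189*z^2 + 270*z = (z)*(z^5 - 12*z^4 + 44*z^3 - 18*z^2 - 189*z + 270) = z*(z - 3)*(z^4 - 9*z^3 + 17*z^2 + 33*z - 90) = z*(z - 3)^2*(z^3 - 6*z^2 - z + 30) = z*(z - 3)^3*(z^2 - 3*z - 10) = z*(z - 5)*(z - 3)^3*(z + 2)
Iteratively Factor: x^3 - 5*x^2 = (x)*(x^2 - 5*x) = x^2*(x - 5)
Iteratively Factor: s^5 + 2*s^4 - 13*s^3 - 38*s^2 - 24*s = (s + 2)*(s^4 - 13*s^2 - 12*s) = (s + 2)*(s + 3)*(s^3 - 3*s^2 - 4*s) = s*(s + 2)*(s + 3)*(s^2 - 3*s - 4) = s*(s - 4)*(s + 2)*(s + 3)*(s + 1)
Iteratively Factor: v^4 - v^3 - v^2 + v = (v - 1)*(v^3 - v) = (v - 1)*(v + 1)*(v^2 - v) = (v - 1)^2*(v + 1)*(v)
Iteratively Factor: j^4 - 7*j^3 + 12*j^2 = (j - 3)*(j^3 - 4*j^2) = j*(j - 3)*(j^2 - 4*j) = j^2*(j - 3)*(j - 4)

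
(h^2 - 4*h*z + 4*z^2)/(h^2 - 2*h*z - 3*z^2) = (-h^2 + 4*h*z - 4*z^2)/(-h^2 + 2*h*z + 3*z^2)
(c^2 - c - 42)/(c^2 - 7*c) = (c + 6)/c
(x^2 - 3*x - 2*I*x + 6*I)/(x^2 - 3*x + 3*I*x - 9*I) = (x - 2*I)/(x + 3*I)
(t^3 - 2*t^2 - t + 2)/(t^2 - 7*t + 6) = (t^2 - t - 2)/(t - 6)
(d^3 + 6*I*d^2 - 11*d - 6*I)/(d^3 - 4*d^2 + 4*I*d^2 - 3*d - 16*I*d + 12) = (d + 2*I)/(d - 4)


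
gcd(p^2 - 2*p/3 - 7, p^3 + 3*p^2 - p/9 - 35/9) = p + 7/3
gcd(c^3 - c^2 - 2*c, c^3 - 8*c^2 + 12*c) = c^2 - 2*c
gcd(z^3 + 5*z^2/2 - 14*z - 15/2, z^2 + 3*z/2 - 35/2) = z + 5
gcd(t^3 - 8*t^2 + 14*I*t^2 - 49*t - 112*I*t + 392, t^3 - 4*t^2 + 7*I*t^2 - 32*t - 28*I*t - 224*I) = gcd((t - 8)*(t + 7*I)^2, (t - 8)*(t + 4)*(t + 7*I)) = t^2 + t*(-8 + 7*I) - 56*I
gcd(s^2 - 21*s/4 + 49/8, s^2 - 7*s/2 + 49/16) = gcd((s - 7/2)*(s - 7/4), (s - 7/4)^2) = s - 7/4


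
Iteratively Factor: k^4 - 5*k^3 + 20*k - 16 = (k + 2)*(k^3 - 7*k^2 + 14*k - 8) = (k - 4)*(k + 2)*(k^2 - 3*k + 2) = (k - 4)*(k - 2)*(k + 2)*(k - 1)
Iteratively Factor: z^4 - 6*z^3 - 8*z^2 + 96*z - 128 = (z - 4)*(z^3 - 2*z^2 - 16*z + 32) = (z - 4)*(z - 2)*(z^2 - 16) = (z - 4)^2*(z - 2)*(z + 4)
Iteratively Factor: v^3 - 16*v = (v - 4)*(v^2 + 4*v) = v*(v - 4)*(v + 4)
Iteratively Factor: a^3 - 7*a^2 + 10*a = (a)*(a^2 - 7*a + 10) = a*(a - 5)*(a - 2)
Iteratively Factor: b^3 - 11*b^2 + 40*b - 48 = (b - 4)*(b^2 - 7*b + 12) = (b - 4)^2*(b - 3)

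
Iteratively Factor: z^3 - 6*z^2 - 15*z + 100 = (z - 5)*(z^2 - z - 20) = (z - 5)*(z + 4)*(z - 5)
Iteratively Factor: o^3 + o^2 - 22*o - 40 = (o - 5)*(o^2 + 6*o + 8) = (o - 5)*(o + 4)*(o + 2)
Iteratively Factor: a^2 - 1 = (a - 1)*(a + 1)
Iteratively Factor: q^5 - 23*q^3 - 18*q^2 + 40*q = (q + 4)*(q^4 - 4*q^3 - 7*q^2 + 10*q) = (q - 5)*(q + 4)*(q^3 + q^2 - 2*q) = (q - 5)*(q - 1)*(q + 4)*(q^2 + 2*q) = (q - 5)*(q - 1)*(q + 2)*(q + 4)*(q)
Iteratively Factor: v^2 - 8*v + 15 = (v - 5)*(v - 3)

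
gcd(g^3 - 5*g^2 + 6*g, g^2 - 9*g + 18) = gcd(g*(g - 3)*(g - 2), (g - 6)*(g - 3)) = g - 3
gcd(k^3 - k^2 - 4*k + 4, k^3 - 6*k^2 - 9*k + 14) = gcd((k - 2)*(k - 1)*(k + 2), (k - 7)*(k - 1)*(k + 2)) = k^2 + k - 2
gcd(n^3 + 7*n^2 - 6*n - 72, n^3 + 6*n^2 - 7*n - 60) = n^2 + n - 12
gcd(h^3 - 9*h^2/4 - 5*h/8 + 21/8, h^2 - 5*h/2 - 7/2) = h + 1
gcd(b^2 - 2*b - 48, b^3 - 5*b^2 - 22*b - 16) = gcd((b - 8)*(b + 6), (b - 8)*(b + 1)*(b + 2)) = b - 8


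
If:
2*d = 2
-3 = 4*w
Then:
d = 1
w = -3/4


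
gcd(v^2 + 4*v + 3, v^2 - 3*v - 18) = v + 3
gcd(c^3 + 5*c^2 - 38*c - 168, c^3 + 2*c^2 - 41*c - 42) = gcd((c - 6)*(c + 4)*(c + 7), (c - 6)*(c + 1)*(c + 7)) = c^2 + c - 42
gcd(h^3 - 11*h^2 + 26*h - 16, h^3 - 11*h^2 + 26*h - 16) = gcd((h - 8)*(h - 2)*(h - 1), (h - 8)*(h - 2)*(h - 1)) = h^3 - 11*h^2 + 26*h - 16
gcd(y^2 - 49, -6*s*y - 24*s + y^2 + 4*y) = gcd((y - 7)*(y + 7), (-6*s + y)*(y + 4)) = 1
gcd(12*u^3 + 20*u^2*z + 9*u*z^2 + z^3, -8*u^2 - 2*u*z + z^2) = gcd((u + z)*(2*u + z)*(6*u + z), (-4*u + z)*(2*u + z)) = 2*u + z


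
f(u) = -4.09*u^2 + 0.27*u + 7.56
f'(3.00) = -24.27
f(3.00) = -28.44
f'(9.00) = -73.35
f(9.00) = -321.30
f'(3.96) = -32.12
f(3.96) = -55.51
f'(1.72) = -13.80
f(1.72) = -4.08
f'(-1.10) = 9.27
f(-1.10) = 2.31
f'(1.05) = -8.32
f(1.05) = 3.33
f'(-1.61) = 13.44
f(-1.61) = -3.48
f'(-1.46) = 12.21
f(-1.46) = -1.55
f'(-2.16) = 17.94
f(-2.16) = -12.11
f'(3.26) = -26.40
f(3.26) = -35.03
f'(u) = 0.27 - 8.18*u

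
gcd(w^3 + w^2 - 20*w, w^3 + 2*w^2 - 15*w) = w^2 + 5*w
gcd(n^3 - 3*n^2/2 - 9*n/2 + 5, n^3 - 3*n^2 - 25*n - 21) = 1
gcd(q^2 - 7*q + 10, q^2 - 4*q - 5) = q - 5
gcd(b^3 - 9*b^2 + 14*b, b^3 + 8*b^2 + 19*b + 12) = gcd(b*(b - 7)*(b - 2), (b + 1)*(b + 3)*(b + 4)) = 1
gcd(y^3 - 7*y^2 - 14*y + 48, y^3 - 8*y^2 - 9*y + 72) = y^2 - 5*y - 24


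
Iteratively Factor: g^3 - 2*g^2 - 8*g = (g - 4)*(g^2 + 2*g) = (g - 4)*(g + 2)*(g)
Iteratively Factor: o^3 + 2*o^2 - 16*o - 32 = (o + 4)*(o^2 - 2*o - 8) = (o - 4)*(o + 4)*(o + 2)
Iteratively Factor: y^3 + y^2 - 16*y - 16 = (y + 4)*(y^2 - 3*y - 4) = (y + 1)*(y + 4)*(y - 4)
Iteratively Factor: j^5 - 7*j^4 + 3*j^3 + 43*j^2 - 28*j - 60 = (j + 1)*(j^4 - 8*j^3 + 11*j^2 + 32*j - 60) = (j - 3)*(j + 1)*(j^3 - 5*j^2 - 4*j + 20) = (j - 5)*(j - 3)*(j + 1)*(j^2 - 4) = (j - 5)*(j - 3)*(j + 1)*(j + 2)*(j - 2)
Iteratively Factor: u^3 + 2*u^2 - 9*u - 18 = (u - 3)*(u^2 + 5*u + 6) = (u - 3)*(u + 3)*(u + 2)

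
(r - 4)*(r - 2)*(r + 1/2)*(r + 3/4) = r^4 - 19*r^3/4 + 7*r^2/8 + 31*r/4 + 3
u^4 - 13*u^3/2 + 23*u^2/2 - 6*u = u*(u - 4)*(u - 3/2)*(u - 1)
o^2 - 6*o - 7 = (o - 7)*(o + 1)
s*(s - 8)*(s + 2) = s^3 - 6*s^2 - 16*s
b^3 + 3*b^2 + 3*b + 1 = (b + 1)^3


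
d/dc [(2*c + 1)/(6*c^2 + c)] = (-12*c^2 - 12*c - 1)/(c^2*(36*c^2 + 12*c + 1))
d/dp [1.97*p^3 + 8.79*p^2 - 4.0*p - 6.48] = 5.91*p^2 + 17.58*p - 4.0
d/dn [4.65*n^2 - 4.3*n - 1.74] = 9.3*n - 4.3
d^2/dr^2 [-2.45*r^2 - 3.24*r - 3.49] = -4.90000000000000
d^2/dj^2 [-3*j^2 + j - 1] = -6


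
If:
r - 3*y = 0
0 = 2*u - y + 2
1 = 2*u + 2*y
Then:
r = 3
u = -1/2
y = 1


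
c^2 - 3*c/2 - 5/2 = (c - 5/2)*(c + 1)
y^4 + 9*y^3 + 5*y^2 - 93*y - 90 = (y - 3)*(y + 1)*(y + 5)*(y + 6)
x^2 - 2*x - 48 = (x - 8)*(x + 6)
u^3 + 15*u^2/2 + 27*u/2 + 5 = (u + 1/2)*(u + 2)*(u + 5)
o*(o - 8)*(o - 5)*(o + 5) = o^4 - 8*o^3 - 25*o^2 + 200*o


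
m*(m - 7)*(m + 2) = m^3 - 5*m^2 - 14*m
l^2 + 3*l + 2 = (l + 1)*(l + 2)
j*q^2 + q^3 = q^2*(j + q)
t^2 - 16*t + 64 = (t - 8)^2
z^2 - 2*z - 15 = (z - 5)*(z + 3)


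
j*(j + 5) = j^2 + 5*j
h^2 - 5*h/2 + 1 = (h - 2)*(h - 1/2)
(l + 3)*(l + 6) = l^2 + 9*l + 18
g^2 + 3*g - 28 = (g - 4)*(g + 7)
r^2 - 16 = (r - 4)*(r + 4)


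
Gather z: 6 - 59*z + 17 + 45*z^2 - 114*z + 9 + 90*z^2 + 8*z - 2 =135*z^2 - 165*z + 30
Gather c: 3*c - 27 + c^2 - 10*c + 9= c^2 - 7*c - 18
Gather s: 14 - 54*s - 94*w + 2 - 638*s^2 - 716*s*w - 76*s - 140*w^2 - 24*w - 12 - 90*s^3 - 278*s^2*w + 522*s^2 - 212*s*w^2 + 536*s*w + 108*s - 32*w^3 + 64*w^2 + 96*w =-90*s^3 + s^2*(-278*w - 116) + s*(-212*w^2 - 180*w - 22) - 32*w^3 - 76*w^2 - 22*w + 4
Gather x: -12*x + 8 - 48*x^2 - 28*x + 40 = -48*x^2 - 40*x + 48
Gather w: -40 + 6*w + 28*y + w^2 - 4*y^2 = w^2 + 6*w - 4*y^2 + 28*y - 40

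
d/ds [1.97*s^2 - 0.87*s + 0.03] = 3.94*s - 0.87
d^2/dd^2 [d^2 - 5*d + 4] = 2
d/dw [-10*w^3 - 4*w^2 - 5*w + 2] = -30*w^2 - 8*w - 5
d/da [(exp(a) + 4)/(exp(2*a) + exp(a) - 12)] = -exp(a)/(exp(2*a) - 6*exp(a) + 9)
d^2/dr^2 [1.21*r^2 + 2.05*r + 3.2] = 2.42000000000000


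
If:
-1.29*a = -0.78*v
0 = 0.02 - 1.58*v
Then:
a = 0.01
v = 0.01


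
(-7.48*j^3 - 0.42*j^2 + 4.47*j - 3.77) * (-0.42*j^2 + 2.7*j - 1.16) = 3.1416*j^5 - 20.0196*j^4 + 5.6654*j^3 + 14.1396*j^2 - 15.3642*j + 4.3732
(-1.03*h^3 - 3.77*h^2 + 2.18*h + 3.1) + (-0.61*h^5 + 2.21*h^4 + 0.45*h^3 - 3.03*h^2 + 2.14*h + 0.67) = -0.61*h^5 + 2.21*h^4 - 0.58*h^3 - 6.8*h^2 + 4.32*h + 3.77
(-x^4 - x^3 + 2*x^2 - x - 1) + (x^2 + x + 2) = -x^4 - x^3 + 3*x^2 + 1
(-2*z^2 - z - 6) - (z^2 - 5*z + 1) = -3*z^2 + 4*z - 7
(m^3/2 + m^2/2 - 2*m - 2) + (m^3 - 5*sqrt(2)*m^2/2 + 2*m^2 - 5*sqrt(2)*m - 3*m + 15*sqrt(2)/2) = 3*m^3/2 - 5*sqrt(2)*m^2/2 + 5*m^2/2 - 5*sqrt(2)*m - 5*m - 2 + 15*sqrt(2)/2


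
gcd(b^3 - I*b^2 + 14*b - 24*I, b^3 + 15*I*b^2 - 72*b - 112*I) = b + 4*I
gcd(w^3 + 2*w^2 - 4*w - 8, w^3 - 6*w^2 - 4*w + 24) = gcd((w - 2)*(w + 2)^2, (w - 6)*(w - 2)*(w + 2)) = w^2 - 4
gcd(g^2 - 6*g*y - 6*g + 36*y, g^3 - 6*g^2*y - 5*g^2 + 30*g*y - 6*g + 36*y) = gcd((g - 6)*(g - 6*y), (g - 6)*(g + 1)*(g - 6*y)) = -g^2 + 6*g*y + 6*g - 36*y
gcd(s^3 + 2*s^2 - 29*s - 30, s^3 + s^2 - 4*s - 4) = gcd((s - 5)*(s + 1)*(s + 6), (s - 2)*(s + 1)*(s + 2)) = s + 1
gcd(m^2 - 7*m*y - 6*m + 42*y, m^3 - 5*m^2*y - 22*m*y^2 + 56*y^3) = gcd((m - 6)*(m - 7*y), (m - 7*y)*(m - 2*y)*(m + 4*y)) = -m + 7*y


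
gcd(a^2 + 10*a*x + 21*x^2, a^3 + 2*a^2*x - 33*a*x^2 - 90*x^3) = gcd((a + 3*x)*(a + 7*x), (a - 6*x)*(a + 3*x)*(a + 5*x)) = a + 3*x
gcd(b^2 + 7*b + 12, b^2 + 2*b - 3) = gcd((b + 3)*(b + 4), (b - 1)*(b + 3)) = b + 3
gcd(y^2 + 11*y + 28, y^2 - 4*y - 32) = y + 4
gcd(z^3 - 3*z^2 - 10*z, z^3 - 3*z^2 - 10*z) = z^3 - 3*z^2 - 10*z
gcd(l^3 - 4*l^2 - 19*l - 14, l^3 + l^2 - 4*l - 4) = l^2 + 3*l + 2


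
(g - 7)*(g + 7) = g^2 - 49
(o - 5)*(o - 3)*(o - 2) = o^3 - 10*o^2 + 31*o - 30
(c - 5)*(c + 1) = c^2 - 4*c - 5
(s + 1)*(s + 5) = s^2 + 6*s + 5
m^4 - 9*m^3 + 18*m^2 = m^2*(m - 6)*(m - 3)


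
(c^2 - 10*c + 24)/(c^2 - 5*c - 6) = (c - 4)/(c + 1)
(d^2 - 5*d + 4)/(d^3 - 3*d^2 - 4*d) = (d - 1)/(d*(d + 1))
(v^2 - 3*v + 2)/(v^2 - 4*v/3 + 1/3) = 3*(v - 2)/(3*v - 1)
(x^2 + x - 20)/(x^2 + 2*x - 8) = (x^2 + x - 20)/(x^2 + 2*x - 8)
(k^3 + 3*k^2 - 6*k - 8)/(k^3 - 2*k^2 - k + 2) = (k + 4)/(k - 1)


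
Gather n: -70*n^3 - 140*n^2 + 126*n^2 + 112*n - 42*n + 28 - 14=-70*n^3 - 14*n^2 + 70*n + 14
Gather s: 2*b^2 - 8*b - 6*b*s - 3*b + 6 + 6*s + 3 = 2*b^2 - 11*b + s*(6 - 6*b) + 9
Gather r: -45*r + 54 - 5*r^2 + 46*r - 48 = -5*r^2 + r + 6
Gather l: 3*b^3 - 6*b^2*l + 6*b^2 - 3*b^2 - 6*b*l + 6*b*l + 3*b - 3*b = 3*b^3 - 6*b^2*l + 3*b^2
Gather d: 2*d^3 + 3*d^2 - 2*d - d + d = 2*d^3 + 3*d^2 - 2*d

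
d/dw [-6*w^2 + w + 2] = 1 - 12*w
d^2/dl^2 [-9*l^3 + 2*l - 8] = -54*l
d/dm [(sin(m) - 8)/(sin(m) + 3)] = 11*cos(m)/(sin(m) + 3)^2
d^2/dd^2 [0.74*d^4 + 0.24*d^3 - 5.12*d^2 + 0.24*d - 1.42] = 8.88*d^2 + 1.44*d - 10.24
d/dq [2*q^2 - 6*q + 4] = 4*q - 6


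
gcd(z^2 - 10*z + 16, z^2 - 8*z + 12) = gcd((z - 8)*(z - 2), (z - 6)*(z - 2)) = z - 2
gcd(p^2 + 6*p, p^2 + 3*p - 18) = p + 6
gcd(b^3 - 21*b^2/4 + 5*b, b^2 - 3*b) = b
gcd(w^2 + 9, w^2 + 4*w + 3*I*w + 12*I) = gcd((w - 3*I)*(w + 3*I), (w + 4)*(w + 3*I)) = w + 3*I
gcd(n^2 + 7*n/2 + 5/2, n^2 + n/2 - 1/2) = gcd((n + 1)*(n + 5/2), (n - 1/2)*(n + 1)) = n + 1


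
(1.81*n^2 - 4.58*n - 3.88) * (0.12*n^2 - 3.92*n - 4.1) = 0.2172*n^4 - 7.6448*n^3 + 10.067*n^2 + 33.9876*n + 15.908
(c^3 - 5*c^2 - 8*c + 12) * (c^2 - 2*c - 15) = c^5 - 7*c^4 - 13*c^3 + 103*c^2 + 96*c - 180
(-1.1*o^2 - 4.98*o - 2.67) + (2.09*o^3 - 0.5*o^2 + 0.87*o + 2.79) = 2.09*o^3 - 1.6*o^2 - 4.11*o + 0.12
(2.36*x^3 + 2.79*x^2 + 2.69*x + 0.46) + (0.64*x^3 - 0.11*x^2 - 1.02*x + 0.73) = 3.0*x^3 + 2.68*x^2 + 1.67*x + 1.19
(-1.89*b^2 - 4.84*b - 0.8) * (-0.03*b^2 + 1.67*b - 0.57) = 0.0567*b^4 - 3.0111*b^3 - 6.9815*b^2 + 1.4228*b + 0.456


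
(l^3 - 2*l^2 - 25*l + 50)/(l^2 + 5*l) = l - 7 + 10/l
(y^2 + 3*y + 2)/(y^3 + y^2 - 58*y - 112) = (y + 1)/(y^2 - y - 56)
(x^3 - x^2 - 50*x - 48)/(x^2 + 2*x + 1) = (x^2 - 2*x - 48)/(x + 1)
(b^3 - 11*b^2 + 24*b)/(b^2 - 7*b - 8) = b*(b - 3)/(b + 1)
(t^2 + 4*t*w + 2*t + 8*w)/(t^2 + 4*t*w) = (t + 2)/t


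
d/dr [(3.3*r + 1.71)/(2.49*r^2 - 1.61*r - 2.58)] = (8.217*r^2 - 5.313*r - (3.3*r + 1.71)*(4.98*r - 1.61) - 8.514)/(-2.49*r^2 + 1.61*r + 2.58)^2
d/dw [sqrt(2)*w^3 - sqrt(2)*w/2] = sqrt(2)*(6*w^2 - 1)/2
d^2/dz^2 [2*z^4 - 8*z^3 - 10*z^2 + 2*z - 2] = 24*z^2 - 48*z - 20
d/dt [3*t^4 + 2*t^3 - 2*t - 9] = 12*t^3 + 6*t^2 - 2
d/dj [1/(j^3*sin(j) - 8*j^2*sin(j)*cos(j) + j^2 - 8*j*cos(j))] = (-j^3*cos(j) - 3*j^2*sin(j) + 8*j^2*cos(2*j) - 8*j*sin(j) + 8*j*sin(2*j) - 2*j + 8*cos(j))/(j^2*(j - 8*cos(j))^2*(j*sin(j) + 1)^2)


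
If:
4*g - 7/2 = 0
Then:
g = 7/8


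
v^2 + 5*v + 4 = (v + 1)*(v + 4)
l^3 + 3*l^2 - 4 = (l - 1)*(l + 2)^2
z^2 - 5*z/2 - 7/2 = (z - 7/2)*(z + 1)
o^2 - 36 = (o - 6)*(o + 6)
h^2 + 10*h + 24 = (h + 4)*(h + 6)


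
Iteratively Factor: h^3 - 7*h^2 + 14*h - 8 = (h - 1)*(h^2 - 6*h + 8) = (h - 2)*(h - 1)*(h - 4)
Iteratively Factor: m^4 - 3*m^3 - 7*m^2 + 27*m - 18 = (m - 3)*(m^3 - 7*m + 6) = (m - 3)*(m - 2)*(m^2 + 2*m - 3) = (m - 3)*(m - 2)*(m + 3)*(m - 1)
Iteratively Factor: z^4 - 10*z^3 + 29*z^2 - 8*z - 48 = (z - 4)*(z^3 - 6*z^2 + 5*z + 12) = (z - 4)*(z - 3)*(z^2 - 3*z - 4) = (z - 4)*(z - 3)*(z + 1)*(z - 4)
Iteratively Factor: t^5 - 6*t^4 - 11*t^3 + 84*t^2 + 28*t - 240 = (t - 4)*(t^4 - 2*t^3 - 19*t^2 + 8*t + 60) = (t - 5)*(t - 4)*(t^3 + 3*t^2 - 4*t - 12) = (t - 5)*(t - 4)*(t - 2)*(t^2 + 5*t + 6) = (t - 5)*(t - 4)*(t - 2)*(t + 2)*(t + 3)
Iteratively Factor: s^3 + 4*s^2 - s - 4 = (s - 1)*(s^2 + 5*s + 4) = (s - 1)*(s + 4)*(s + 1)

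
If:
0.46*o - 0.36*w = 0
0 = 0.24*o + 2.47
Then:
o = -10.29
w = -13.15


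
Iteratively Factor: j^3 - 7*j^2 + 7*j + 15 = (j + 1)*(j^2 - 8*j + 15) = (j - 3)*(j + 1)*(j - 5)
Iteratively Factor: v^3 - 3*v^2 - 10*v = (v - 5)*(v^2 + 2*v) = v*(v - 5)*(v + 2)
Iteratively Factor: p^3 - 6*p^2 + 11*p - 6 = (p - 2)*(p^2 - 4*p + 3) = (p - 2)*(p - 1)*(p - 3)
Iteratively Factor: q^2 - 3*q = (q)*(q - 3)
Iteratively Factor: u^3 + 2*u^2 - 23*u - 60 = (u + 3)*(u^2 - u - 20) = (u + 3)*(u + 4)*(u - 5)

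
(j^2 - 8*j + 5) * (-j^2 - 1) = -j^4 + 8*j^3 - 6*j^2 + 8*j - 5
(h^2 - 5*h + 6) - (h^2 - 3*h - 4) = 10 - 2*h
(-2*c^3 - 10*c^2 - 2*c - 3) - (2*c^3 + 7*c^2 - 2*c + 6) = -4*c^3 - 17*c^2 - 9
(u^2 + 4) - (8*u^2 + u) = -7*u^2 - u + 4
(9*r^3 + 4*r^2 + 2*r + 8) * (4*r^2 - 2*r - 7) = 36*r^5 - 2*r^4 - 63*r^3 - 30*r - 56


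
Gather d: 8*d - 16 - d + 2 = 7*d - 14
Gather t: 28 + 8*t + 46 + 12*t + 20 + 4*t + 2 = 24*t + 96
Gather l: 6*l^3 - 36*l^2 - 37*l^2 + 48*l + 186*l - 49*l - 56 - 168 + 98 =6*l^3 - 73*l^2 + 185*l - 126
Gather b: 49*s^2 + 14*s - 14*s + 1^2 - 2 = 49*s^2 - 1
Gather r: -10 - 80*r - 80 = -80*r - 90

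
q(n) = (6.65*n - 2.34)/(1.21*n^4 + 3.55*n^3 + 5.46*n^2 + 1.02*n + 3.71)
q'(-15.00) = -0.00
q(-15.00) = -0.00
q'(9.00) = -0.00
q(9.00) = 0.01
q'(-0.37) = 1.13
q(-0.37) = -1.22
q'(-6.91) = -0.01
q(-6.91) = -0.03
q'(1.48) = -0.16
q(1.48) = 0.22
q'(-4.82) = -0.06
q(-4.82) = -0.09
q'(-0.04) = 1.92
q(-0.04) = -0.71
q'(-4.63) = -0.08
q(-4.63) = -0.10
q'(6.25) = -0.01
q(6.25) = 0.01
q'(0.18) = 1.85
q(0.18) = -0.28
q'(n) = (6.65*n - 2.34)*(-4.84*n^3 - 10.65*n^2 - 10.92*n - 1.02)/(1.21*n^4 + 3.55*n^3 + 5.46*n^2 + 1.02*n + 3.71)^2 + 6.65/(1.21*n^4 + 3.55*n^3 + 5.46*n^2 + 1.02*n + 3.71) = (-24.1395*n^4 - 35.8894*n^3 - 11.388*n^2 + 25.5528*n + 27.0583)/(1.4641*n^8 + 8.591*n^7 + 25.8157*n^6 + 41.2344*n^5 + 46.0318*n^4 + 37.4794*n^3 + 41.5536*n^2 + 7.5684*n + 13.7641)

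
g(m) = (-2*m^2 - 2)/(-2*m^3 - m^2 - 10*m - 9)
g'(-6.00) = -0.03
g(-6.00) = -0.17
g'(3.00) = -0.02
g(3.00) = 0.20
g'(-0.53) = -2.58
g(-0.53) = 0.70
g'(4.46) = -0.02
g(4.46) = 0.17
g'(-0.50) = -2.14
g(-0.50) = 0.62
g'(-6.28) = -0.02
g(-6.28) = -0.16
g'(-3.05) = -0.08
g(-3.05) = -0.30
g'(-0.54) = -2.76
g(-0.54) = 0.72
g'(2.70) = -0.01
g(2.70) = 0.20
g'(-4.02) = -0.05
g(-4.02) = -0.24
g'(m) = -4*m/(-2*m^3 - m^2 - 10*m - 9) + (-2*m^2 - 2)*(6*m^2 + 2*m + 10)/(-2*m^3 - m^2 - 10*m - 9)^2 = 4*(-m^4 + 2*m^2 + 8*m - 5)/(4*m^6 + 4*m^5 + 41*m^4 + 56*m^3 + 118*m^2 + 180*m + 81)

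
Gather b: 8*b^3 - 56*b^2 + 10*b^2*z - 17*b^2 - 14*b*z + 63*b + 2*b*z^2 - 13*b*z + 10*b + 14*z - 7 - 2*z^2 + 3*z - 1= 8*b^3 + b^2*(10*z - 73) + b*(2*z^2 - 27*z + 73) - 2*z^2 + 17*z - 8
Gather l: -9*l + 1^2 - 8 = -9*l - 7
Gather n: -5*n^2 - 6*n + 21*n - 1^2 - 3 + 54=-5*n^2 + 15*n + 50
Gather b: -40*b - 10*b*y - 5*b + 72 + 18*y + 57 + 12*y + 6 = b*(-10*y - 45) + 30*y + 135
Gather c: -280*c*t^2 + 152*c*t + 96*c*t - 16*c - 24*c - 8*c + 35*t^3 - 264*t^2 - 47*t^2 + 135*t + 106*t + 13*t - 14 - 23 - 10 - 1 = c*(-280*t^2 + 248*t - 48) + 35*t^3 - 311*t^2 + 254*t - 48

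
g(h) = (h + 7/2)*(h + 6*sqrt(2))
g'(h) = 2*h + 7/2 + 6*sqrt(2)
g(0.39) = 34.52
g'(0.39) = 12.77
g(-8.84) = 1.89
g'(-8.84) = -5.69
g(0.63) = 37.65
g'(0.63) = 13.25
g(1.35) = 47.70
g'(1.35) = 14.69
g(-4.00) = -2.24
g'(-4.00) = 3.99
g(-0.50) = 23.96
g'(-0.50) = 10.99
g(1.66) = 52.35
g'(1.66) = 15.31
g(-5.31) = -5.75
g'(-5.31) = 1.37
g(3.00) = 74.65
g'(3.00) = 17.99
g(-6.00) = -6.21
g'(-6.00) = -0.01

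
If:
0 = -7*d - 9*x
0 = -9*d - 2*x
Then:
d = 0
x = 0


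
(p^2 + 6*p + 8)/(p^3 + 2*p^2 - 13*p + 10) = (p^2 + 6*p + 8)/(p^3 + 2*p^2 - 13*p + 10)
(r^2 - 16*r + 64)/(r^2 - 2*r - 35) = (-r^2 + 16*r - 64)/(-r^2 + 2*r + 35)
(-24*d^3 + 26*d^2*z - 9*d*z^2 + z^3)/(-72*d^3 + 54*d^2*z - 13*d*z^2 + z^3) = (-2*d + z)/(-6*d + z)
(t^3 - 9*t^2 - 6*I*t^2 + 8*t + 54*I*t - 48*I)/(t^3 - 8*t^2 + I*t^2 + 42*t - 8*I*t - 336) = (t - 1)/(t + 7*I)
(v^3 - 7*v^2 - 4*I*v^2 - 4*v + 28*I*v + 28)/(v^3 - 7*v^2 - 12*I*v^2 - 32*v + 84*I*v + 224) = (v^2 - 4*I*v - 4)/(v^2 - 12*I*v - 32)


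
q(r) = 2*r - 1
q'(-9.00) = 2.00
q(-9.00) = -19.00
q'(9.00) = 2.00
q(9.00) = 17.00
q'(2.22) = 2.00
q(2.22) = 3.44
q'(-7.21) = 2.00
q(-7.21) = -15.42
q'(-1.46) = 2.00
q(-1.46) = -3.92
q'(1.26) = 2.00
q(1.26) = 1.52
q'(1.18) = 2.00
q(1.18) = 1.36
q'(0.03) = 2.00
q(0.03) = -0.94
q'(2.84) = 2.00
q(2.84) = 4.68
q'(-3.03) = 2.00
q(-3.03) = -7.06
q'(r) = 2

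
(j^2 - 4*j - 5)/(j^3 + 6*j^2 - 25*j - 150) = (j + 1)/(j^2 + 11*j + 30)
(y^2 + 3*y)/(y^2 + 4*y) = (y + 3)/(y + 4)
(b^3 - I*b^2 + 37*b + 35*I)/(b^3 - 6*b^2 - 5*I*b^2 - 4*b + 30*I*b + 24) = (b^3 - I*b^2 + 37*b + 35*I)/(b^3 + b^2*(-6 - 5*I) + b*(-4 + 30*I) + 24)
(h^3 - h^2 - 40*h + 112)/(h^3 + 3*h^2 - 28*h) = (h - 4)/h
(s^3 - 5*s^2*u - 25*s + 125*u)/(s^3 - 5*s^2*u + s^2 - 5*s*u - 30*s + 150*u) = (s + 5)/(s + 6)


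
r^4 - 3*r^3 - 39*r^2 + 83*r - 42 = (r - 7)*(r - 1)^2*(r + 6)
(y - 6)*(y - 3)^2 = y^3 - 12*y^2 + 45*y - 54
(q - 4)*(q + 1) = q^2 - 3*q - 4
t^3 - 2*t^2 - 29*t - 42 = (t - 7)*(t + 2)*(t + 3)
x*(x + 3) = x^2 + 3*x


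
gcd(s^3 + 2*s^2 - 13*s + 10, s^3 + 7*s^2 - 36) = s - 2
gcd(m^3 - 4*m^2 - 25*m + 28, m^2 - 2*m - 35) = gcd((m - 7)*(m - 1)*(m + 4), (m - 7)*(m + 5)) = m - 7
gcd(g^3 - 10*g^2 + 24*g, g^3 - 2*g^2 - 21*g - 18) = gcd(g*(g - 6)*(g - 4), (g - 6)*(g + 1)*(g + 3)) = g - 6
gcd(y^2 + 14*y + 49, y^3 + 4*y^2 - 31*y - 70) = y + 7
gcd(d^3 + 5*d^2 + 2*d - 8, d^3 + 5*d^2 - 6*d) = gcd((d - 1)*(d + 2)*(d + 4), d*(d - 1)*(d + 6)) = d - 1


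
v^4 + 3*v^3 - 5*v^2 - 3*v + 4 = (v - 1)^2*(v + 1)*(v + 4)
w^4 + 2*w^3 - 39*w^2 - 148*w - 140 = (w - 7)*(w + 2)^2*(w + 5)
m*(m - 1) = m^2 - m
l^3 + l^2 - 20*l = l*(l - 4)*(l + 5)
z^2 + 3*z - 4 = (z - 1)*(z + 4)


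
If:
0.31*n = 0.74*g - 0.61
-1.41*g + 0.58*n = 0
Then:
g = -44.78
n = -108.87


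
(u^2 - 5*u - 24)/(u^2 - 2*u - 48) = (u + 3)/(u + 6)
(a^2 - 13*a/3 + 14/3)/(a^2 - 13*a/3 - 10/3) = (-3*a^2 + 13*a - 14)/(-3*a^2 + 13*a + 10)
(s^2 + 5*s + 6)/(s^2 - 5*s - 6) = (s^2 + 5*s + 6)/(s^2 - 5*s - 6)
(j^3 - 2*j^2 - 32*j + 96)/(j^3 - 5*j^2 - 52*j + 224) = (j^2 + 2*j - 24)/(j^2 - j - 56)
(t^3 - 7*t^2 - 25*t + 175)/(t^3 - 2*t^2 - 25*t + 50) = (t - 7)/(t - 2)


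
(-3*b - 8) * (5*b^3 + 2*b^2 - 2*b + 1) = -15*b^4 - 46*b^3 - 10*b^2 + 13*b - 8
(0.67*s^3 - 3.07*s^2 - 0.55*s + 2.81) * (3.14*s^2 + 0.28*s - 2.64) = 2.1038*s^5 - 9.4522*s^4 - 4.3554*s^3 + 16.7742*s^2 + 2.2388*s - 7.4184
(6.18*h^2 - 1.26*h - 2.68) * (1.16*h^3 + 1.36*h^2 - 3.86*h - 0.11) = 7.1688*h^5 + 6.9432*h^4 - 28.6772*h^3 + 0.539*h^2 + 10.4834*h + 0.2948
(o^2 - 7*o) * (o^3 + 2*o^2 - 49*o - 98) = o^5 - 5*o^4 - 63*o^3 + 245*o^2 + 686*o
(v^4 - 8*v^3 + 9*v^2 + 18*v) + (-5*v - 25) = v^4 - 8*v^3 + 9*v^2 + 13*v - 25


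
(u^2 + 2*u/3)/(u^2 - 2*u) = (u + 2/3)/(u - 2)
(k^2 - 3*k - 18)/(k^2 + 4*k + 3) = (k - 6)/(k + 1)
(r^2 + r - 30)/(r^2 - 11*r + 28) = (r^2 + r - 30)/(r^2 - 11*r + 28)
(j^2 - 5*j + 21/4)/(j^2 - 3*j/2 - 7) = (j - 3/2)/(j + 2)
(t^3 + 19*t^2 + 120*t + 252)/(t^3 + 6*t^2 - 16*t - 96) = (t^2 + 13*t + 42)/(t^2 - 16)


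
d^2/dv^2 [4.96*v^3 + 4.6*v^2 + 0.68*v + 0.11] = 29.76*v + 9.2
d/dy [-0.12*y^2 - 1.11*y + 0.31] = -0.24*y - 1.11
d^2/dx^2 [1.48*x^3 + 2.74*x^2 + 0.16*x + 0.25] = 8.88*x + 5.48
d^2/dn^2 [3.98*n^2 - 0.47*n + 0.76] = 7.96000000000000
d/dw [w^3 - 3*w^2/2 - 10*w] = 3*w^2 - 3*w - 10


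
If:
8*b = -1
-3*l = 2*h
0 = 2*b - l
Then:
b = -1/8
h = 3/8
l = -1/4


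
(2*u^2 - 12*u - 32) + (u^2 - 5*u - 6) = 3*u^2 - 17*u - 38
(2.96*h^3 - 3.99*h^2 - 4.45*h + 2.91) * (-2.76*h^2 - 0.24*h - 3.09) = -8.1696*h^5 + 10.302*h^4 + 4.0932*h^3 + 5.3655*h^2 + 13.0521*h - 8.9919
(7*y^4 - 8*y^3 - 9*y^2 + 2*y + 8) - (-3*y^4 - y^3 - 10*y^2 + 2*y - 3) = 10*y^4 - 7*y^3 + y^2 + 11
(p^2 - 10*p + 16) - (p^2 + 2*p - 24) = 40 - 12*p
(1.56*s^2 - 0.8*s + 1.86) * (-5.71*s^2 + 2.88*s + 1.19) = -8.9076*s^4 + 9.0608*s^3 - 11.0682*s^2 + 4.4048*s + 2.2134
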